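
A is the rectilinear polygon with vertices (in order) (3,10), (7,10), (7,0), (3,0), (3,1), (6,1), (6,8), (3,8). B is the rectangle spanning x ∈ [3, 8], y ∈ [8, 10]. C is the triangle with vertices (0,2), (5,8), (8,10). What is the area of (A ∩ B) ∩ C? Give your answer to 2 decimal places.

0.83

The region (A ∩ B) ∩ C is the polygon with vertices (7,9), (6,8), (5,8), (7,9.333).
By the shoelace formula its area is 0.83.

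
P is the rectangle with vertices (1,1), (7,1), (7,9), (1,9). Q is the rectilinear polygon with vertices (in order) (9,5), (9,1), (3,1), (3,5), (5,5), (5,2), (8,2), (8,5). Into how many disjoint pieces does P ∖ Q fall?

1

P ∖ Q is a single connected region.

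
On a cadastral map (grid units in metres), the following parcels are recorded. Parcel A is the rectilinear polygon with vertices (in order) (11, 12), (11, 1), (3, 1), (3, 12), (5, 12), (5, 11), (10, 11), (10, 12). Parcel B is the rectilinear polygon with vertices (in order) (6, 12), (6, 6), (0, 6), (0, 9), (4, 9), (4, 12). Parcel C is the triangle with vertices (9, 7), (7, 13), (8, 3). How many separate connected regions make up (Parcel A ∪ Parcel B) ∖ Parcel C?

(Parcel A ∪ Parcel B) ∖ Parcel C is a single connected region.

1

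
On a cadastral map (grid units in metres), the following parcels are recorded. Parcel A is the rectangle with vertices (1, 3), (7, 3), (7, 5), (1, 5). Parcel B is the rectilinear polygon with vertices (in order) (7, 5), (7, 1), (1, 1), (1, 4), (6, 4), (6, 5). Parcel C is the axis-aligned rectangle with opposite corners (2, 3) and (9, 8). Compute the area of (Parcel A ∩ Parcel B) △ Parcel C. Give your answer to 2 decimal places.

|Parcel A ∩ Parcel B| = 7.
|(Parcel A ∩ Parcel B) ∩ Parcel C| = 6.
|(Parcel A ∩ Parcel B) △ Parcel C| = 7 + 35 − 12 = 30.00.

30.00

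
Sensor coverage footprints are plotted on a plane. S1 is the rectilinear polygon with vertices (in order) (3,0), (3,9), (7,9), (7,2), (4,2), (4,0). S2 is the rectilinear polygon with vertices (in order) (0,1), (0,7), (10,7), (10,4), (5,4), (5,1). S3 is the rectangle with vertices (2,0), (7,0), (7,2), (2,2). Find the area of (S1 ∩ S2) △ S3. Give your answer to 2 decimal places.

25.00

|S1 ∩ S2| = 17.
|(S1 ∩ S2) ∩ S3| = 1.
|(S1 ∩ S2) △ S3| = 17 + 10 − 2 = 25.00.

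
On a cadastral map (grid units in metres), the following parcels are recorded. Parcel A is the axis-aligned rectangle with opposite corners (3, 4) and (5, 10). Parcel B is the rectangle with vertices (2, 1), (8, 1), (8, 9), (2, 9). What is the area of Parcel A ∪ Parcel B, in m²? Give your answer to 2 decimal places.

By inclusion–exclusion:
Individual areas: |Parcel A| = 12, |Parcel B| = 48.
|Parcel A∩Parcel B|: x∈[3,5], y∈[4,9] → 2·5 = 10.
|Parcel A ∪ Parcel B| = 60 − 10 = 50.00.

50.00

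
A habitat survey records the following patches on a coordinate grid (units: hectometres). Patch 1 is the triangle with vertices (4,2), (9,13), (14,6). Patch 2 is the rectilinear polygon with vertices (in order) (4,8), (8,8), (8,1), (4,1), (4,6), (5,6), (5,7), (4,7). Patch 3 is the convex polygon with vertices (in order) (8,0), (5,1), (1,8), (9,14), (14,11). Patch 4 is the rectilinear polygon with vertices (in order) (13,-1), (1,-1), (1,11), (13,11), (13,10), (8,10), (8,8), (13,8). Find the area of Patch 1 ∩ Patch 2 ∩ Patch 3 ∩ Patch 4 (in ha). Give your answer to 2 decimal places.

The intersection is the polygon with vertices (8,3.6), (4.349,2.139), (4.19,2.418), (6.727,8), (8,8).
By the shoelace formula its area is 12.56.

12.56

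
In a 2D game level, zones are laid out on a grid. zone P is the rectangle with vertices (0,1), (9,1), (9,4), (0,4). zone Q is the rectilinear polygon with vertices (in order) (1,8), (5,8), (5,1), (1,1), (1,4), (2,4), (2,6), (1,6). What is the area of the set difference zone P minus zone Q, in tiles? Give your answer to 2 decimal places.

|zone P| = 27, |zone P∩zone Q| = 12.
|zone P ∖ zone Q| = |zone P| − |zone P∩zone Q| = 27 − 12 = 15.00.

15.00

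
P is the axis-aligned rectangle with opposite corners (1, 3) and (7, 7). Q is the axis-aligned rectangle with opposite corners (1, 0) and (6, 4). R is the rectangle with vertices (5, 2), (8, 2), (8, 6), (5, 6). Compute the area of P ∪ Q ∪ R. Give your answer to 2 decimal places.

44.00

By inclusion–exclusion:
Individual areas: |P| = 24, |Q| = 20, |R| = 12.
|P∩Q|: x∈[1,6], y∈[3,4] → 5·1 = 5.
|P∩R|: x∈[5,7], y∈[3,6] → 2·3 = 6.
|Q∩R|: x∈[5,6], y∈[2,4] → 1·2 = 2.
|P∩Q∩R| = 1.
|P ∪ Q ∪ R| = 56 − 13 + 1 = 44.00.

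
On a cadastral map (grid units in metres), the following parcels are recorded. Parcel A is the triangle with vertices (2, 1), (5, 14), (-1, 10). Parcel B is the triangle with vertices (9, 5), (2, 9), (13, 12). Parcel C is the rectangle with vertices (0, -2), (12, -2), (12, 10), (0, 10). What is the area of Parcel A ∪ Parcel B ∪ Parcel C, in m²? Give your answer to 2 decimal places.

By inclusion–exclusion:
Individual areas: |Parcel A| = 33, |Parcel B| = 32.5, |Parcel C| = 144.
|Parcel A∩Parcel B| = 1.3563.
|Parcel A∩Parcel C| = 21.3462.
|Parcel B∩Parcel C| = 26.3095.
|Parcel A∩Parcel B∩Parcel C| = 1.3563.
|Parcel A ∪ Parcel B ∪ Parcel C| = 209.5 − 49.012 + 1.3563 = 161.84.

161.84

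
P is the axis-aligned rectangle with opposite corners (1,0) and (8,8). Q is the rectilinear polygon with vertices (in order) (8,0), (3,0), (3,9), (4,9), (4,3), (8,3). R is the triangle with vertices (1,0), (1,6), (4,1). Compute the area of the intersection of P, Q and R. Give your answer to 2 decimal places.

The intersection is the polygon with vertices (3,2.667), (4,1), (3,0.667).
By the shoelace formula its area is 1.00.

1.00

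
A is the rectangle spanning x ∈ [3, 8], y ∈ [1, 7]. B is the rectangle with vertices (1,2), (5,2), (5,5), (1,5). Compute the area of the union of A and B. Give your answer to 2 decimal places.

By inclusion–exclusion:
Individual areas: |A| = 30, |B| = 12.
|A∩B|: x∈[3,5], y∈[2,5] → 2·3 = 6.
|A ∪ B| = 42 − 6 = 36.00.

36.00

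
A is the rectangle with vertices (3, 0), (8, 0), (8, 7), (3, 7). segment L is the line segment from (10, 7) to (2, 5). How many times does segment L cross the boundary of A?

The segment meets the boundary at (3,5.25), (8,6.5).

2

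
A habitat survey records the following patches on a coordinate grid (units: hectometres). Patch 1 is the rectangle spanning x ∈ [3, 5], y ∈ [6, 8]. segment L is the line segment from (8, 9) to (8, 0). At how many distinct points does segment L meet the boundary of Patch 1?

The segment lies entirely outside Patch 1 and never meets its boundary.

0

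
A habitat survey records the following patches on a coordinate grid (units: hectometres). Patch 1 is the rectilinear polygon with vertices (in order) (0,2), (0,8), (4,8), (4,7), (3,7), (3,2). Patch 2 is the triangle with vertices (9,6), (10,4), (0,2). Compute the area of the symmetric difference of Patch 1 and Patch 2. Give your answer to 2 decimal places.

27.80

|Patch 1| = 19, |Patch 2| = 11, |Patch 1∩Patch 2| = 1.1.
|Patch 1 △ Patch 2| = |Patch 1| + |Patch 2| − 2·|Patch 1∩Patch 2| = 19 + 11 − 2.2 = 27.80.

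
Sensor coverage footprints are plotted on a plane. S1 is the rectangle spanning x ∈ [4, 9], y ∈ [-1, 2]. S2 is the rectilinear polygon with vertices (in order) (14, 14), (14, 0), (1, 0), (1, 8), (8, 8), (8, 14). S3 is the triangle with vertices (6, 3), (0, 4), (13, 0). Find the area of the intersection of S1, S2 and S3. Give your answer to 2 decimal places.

The intersection is the polygon with vertices (8.333,2), (9,1.714), (9,1.231), (6.5,2).
By the shoelace formula its area is 0.87.

0.87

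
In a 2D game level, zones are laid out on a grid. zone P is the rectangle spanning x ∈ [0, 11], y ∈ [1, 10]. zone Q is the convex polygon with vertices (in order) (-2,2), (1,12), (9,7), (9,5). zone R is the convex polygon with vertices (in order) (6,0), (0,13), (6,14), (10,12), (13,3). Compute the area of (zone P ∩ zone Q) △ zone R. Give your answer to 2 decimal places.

|zone P ∩ zone Q| = 48.5788.
|(zone P ∩ zone Q) ∩ zone R| = 28.5198.
|(zone P ∩ zone Q) △ zone R| = 48.5788 + 106 − 57.0396 = 97.54.

97.54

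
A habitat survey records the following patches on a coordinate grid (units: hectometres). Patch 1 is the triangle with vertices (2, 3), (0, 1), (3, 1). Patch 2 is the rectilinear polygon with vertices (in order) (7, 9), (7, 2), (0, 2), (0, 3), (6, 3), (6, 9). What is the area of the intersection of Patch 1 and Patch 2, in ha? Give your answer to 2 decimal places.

0.75

The intersection is the polygon with vertices (2,3), (2.5,2), (1,2).
By the shoelace formula its area is 0.75.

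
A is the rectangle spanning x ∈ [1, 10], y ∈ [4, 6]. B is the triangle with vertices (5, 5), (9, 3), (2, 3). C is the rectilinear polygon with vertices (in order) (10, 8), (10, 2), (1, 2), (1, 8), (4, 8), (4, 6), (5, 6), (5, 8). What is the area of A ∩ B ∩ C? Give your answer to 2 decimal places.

1.75

The intersection is the polygon with vertices (5,5), (7,4), (3.5,4).
By the shoelace formula its area is 1.75.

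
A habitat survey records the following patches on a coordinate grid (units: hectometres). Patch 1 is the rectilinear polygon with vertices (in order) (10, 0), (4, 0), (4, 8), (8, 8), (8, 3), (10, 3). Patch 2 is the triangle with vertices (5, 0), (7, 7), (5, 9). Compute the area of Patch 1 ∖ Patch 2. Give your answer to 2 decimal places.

29.50

|Patch 1| = 38, |Patch 1∩Patch 2| = 8.5.
|Patch 1 ∖ Patch 2| = |Patch 1| − |Patch 1∩Patch 2| = 38 − 8.5 = 29.50.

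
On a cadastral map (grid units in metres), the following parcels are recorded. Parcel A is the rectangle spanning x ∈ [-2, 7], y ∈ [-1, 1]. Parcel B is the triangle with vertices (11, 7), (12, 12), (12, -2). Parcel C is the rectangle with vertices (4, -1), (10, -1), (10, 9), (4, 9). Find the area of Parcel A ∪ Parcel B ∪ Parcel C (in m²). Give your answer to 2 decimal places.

79.00

By inclusion–exclusion:
Individual areas: |Parcel A| = 18, |Parcel B| = 7, |Parcel C| = 60.
|Parcel A∩Parcel B| = 0.
|Parcel A∩Parcel C|: x∈[4,7], y∈[-1,1] → 3·2 = 6.
|Parcel B∩Parcel C| = 0.
|Parcel A∩Parcel B∩Parcel C| = 0.
|Parcel A ∪ Parcel B ∪ Parcel C| = 85 − 6 + 0 = 79.00.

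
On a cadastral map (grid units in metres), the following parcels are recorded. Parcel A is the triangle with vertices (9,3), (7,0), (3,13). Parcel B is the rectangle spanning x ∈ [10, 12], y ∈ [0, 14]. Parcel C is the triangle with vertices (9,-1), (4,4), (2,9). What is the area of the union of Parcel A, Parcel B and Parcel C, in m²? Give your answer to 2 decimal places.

53.39

By inclusion–exclusion:
Individual areas: |Parcel A| = 19, |Parcel B| = 28, |Parcel C| = 7.5.
|Parcel A∩Parcel B| = 0.
|Parcel A∩Parcel C| = 1.1134.
|Parcel B∩Parcel C| = 0.
|Parcel A∩Parcel B∩Parcel C| = 0.
|Parcel A ∪ Parcel B ∪ Parcel C| = 54.5 − 1.1134 + 0 = 53.39.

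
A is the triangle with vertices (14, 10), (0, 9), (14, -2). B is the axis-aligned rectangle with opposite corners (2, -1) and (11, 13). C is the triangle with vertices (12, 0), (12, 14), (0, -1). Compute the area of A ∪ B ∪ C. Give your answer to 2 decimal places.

By inclusion–exclusion:
Individual areas: |A| = 84, |B| = 126, |C| = 84.
|A∩B| = 50.1429.
|A∩C| = 43.7458.
|B∩C| = 68.25.
|A∩B∩C| = 33.9943.
|A ∪ B ∪ C| = 294 − 162.1386 + 33.9943 = 165.86.

165.86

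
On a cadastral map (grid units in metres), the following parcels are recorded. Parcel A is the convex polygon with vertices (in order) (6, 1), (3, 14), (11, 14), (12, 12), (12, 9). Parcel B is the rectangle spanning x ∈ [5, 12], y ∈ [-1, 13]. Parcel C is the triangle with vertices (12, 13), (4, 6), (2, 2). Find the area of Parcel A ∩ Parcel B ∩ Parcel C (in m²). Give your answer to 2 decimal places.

5.50

The intersection is the polygon with vertices (5,6.875), (11.652,12.696), (11.677,12.645), (5.006,5.307), (5,5.333).
By the shoelace formula its area is 5.50.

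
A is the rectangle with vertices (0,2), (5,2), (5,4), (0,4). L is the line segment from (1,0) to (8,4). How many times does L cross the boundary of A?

2

The segment meets the boundary at (5,2.286), (4.5,2).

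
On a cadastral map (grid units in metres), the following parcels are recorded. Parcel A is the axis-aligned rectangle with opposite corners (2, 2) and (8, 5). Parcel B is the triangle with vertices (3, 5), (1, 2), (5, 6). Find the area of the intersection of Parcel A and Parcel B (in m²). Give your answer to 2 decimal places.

1.25

The intersection is the polygon with vertices (4,5), (2,3), (2,3.5), (3,5).
By the shoelace formula its area is 1.25.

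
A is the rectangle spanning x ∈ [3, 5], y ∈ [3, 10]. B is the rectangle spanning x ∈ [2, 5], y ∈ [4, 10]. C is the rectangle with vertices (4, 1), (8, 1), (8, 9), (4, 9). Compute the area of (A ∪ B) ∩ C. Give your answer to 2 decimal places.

The region (A ∪ B) ∩ C is the polygon with vertices (4,3), (4,9), (5,9), (5,4), (5,3).
By the shoelace formula its area is 6.00.

6.00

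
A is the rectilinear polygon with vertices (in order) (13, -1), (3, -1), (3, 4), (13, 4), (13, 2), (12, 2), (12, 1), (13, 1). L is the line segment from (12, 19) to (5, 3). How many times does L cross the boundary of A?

The segment meets the boundary at (5.438,4).

1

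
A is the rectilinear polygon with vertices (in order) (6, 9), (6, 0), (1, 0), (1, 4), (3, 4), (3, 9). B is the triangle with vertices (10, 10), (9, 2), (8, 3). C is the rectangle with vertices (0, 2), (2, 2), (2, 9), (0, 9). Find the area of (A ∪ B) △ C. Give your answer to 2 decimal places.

|A ∪ B| = 39.5.
|(A ∪ B) ∩ C| = 2.
|(A ∪ B) △ C| = 39.5 + 14 − 4 = 49.50.

49.50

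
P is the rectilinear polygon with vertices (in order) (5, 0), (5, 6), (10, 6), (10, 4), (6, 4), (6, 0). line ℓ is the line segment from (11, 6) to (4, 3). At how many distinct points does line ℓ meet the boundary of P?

The segment meets the boundary at (5,3.429), (6,3.857), (6.333,4), (10,5.571).

4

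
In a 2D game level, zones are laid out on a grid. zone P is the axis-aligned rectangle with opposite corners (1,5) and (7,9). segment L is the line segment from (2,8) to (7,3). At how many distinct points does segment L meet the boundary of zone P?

The segment meets the boundary at (5,5).

1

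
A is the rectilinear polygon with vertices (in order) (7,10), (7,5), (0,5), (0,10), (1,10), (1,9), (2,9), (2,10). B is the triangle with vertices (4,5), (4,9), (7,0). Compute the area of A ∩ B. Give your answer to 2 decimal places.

2.67

The intersection is the polygon with vertices (4,5), (4,9), (5.333,5).
By the shoelace formula its area is 2.67.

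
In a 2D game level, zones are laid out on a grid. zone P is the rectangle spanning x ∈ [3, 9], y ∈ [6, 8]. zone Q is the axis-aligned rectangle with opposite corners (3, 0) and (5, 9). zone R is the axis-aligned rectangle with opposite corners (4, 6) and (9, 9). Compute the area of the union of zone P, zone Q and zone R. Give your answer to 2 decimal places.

By inclusion–exclusion:
Individual areas: |zone P| = 12, |zone Q| = 18, |zone R| = 15.
|zone P∩zone Q|: x∈[3,5], y∈[6,8] → 2·2 = 4.
|zone P∩zone R|: x∈[4,9], y∈[6,8] → 5·2 = 10.
|zone Q∩zone R|: x∈[4,5], y∈[6,9] → 1·3 = 3.
|zone P∩zone Q∩zone R| = 2.
|zone P ∪ zone Q ∪ zone R| = 45 − 17 + 2 = 30.00.

30.00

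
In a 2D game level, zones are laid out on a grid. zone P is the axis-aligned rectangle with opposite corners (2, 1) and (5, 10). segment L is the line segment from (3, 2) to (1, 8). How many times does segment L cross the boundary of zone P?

1

The segment meets the boundary at (2,5).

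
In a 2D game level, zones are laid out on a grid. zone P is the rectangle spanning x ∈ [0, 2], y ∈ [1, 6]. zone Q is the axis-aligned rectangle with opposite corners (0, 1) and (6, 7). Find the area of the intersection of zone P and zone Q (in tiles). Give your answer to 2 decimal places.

10.00

|zone P∩zone Q|: x∈[0,2], y∈[1,6] → 2·5 = 10.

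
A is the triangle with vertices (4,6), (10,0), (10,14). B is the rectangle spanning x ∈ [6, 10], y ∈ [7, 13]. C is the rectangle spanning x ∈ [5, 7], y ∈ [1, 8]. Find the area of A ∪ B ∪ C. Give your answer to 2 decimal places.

By inclusion–exclusion:
Individual areas: |A| = 42, |B| = 24, |C| = 14.
|A∩B| = 16.9583.
|A∩C| = 7.8333.
|B∩C|: x∈[6,7], y∈[7,8] → 1·1 = 1.
|A∩B∩C| = 1.
|A ∪ B ∪ C| = 80 − 25.7917 + 1 = 55.21.

55.21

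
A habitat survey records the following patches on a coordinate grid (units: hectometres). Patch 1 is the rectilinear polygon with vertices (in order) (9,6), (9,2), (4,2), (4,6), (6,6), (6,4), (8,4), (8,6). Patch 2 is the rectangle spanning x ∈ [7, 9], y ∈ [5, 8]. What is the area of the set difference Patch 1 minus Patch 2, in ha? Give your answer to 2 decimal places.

15.00

|Patch 1| = 16, |Patch 1∩Patch 2| = 1.
|Patch 1 ∖ Patch 2| = |Patch 1| − |Patch 1∩Patch 2| = 16 − 1 = 15.00.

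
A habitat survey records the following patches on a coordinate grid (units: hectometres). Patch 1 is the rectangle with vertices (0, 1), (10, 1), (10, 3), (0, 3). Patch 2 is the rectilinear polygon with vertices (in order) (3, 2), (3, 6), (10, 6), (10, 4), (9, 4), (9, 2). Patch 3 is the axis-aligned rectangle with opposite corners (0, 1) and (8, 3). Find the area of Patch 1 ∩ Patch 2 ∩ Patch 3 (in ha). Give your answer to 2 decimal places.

5.00

The intersection is the polygon with vertices (3,2), (3,3), (8,3), (8,2).
By the shoelace formula its area is 5.00.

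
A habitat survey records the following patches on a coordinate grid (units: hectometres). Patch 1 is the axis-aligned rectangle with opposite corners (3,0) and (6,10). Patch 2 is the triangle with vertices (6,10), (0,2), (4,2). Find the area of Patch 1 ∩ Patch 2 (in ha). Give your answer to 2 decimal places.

The intersection is the polygon with vertices (3,6), (6,10), (4,2), (3,2).
By the shoelace formula its area is 10.00.

10.00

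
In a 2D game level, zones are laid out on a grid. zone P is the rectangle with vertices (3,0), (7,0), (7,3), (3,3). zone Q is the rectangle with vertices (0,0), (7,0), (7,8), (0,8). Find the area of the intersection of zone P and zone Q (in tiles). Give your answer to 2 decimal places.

12.00

|zone P∩zone Q|: x∈[3,7], y∈[0,3] → 4·3 = 12.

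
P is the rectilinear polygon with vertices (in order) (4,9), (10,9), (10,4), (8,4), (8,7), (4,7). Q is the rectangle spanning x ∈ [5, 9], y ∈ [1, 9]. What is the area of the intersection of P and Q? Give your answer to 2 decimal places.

11.00

The intersection is the polygon with vertices (9,9), (9,4), (8,4), (8,7), (5,7), (5,9).
By the shoelace formula its area is 11.00.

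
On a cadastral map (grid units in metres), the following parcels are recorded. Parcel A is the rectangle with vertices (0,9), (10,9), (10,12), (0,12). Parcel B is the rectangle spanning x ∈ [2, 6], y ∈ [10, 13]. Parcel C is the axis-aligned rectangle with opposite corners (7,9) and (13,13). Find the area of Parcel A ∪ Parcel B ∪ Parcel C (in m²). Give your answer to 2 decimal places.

49.00

By inclusion–exclusion:
Individual areas: |Parcel A| = 30, |Parcel B| = 12, |Parcel C| = 24.
|Parcel A∩Parcel B|: x∈[2,6], y∈[10,12] → 4·2 = 8.
|Parcel A∩Parcel C|: x∈[7,10], y∈[9,12] → 3·3 = 9.
|Parcel B∩Parcel C| = 0 (no overlap).
|Parcel A∩Parcel B∩Parcel C| = 0.
|Parcel A ∪ Parcel B ∪ Parcel C| = 66 − 17 + 0 = 49.00.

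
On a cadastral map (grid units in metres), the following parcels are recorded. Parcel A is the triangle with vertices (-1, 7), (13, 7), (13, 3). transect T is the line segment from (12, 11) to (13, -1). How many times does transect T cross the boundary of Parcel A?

The segment meets the boundary at (12.659,3.098), (12.333,7).

2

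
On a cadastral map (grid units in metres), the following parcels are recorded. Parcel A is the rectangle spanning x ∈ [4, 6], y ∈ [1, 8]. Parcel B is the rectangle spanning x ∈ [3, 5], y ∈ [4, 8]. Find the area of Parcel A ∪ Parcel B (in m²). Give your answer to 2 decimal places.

By inclusion–exclusion:
Individual areas: |Parcel A| = 14, |Parcel B| = 8.
|Parcel A∩Parcel B|: x∈[4,5], y∈[4,8] → 1·4 = 4.
|Parcel A ∪ Parcel B| = 22 − 4 = 18.00.

18.00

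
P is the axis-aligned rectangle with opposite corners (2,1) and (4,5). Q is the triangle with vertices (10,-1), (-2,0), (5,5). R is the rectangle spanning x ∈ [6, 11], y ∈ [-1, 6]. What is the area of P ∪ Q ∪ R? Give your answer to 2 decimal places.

By inclusion–exclusion:
Individual areas: |P| = 8, |Q| = 33.5, |R| = 35.
|P∩Q| = 5.1429.
|P∩R| = 0 (no overlap).
|Q∩R| = 8.9333.
|P∩Q∩R| = 0.
|P ∪ Q ∪ R| = 76.5 − 14.0762 + 0 = 62.42.

62.42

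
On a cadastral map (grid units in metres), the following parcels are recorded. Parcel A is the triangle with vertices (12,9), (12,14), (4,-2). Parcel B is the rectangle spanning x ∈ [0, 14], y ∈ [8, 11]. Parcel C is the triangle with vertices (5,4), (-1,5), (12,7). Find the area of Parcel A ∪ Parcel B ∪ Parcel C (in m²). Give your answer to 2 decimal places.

By inclusion–exclusion:
Individual areas: |Parcel A| = 20, |Parcel B| = 42, |Parcel C| = 12.5.
|Parcel A∩Parcel B| = 6.3864.
|Parcel A∩Parcel C| = 1.8447.
|Parcel B∩Parcel C| = 0.
|Parcel A∩Parcel B∩Parcel C| = 0.
|Parcel A ∪ Parcel B ∪ Parcel C| = 74.5 − 8.231 + 0 = 66.27.

66.27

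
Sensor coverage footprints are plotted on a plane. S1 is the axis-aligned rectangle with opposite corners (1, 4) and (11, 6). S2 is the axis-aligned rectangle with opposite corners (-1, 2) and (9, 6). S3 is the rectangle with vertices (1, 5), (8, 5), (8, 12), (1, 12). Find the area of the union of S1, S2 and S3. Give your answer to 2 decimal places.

By inclusion–exclusion:
Individual areas: |S1| = 20, |S2| = 40, |S3| = 49.
|S1∩S2|: x∈[1,9], y∈[4,6] → 8·2 = 16.
|S1∩S3|: x∈[1,8], y∈[5,6] → 7·1 = 7.
|S2∩S3|: x∈[1,8], y∈[5,6] → 7·1 = 7.
|S1∩S2∩S3| = 7.
|S1 ∪ S2 ∪ S3| = 109 − 30 + 7 = 86.00.

86.00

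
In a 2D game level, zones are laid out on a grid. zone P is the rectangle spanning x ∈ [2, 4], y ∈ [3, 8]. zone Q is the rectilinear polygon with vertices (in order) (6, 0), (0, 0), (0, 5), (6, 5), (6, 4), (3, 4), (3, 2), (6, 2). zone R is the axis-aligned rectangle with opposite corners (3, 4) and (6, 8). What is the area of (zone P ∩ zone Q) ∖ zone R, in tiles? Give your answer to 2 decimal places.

|zone P ∩ zone Q| = 3.
|(zone P ∩ zone Q) ∩ zone R| = 1.
|(zone P ∩ zone Q) ∖ zone R| = 3 − 1 = 2.00.

2.00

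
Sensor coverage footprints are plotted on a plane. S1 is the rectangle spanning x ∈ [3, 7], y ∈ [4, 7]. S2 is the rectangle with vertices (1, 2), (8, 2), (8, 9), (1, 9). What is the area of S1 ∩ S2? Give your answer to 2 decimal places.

12.00

|S1∩S2|: x∈[3,7], y∈[4,7] → 4·3 = 12.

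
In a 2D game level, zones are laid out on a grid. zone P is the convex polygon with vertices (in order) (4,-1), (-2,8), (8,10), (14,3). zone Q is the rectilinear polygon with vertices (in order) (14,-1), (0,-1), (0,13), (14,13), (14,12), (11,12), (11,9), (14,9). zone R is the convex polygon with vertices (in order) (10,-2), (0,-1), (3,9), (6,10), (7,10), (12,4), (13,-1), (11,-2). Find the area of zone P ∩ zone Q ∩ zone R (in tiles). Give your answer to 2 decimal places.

The intersection is the polygon with vertices (7.143,9.829), (12,4), (12.333,2.333), (4,-1), (1.241,3.138), (3,9).
By the shoelace formula its area is 75.81.

75.81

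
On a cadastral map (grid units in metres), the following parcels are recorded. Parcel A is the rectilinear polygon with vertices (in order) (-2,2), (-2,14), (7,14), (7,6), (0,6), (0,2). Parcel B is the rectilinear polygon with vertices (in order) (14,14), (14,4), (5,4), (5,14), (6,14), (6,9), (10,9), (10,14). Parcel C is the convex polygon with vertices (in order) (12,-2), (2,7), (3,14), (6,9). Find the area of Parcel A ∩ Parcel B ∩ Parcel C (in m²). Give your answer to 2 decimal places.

5.92

The intersection is the polygon with vertices (7,6), (5,6), (5,10.667), (6,9), (7,7.167).
By the shoelace formula its area is 5.92.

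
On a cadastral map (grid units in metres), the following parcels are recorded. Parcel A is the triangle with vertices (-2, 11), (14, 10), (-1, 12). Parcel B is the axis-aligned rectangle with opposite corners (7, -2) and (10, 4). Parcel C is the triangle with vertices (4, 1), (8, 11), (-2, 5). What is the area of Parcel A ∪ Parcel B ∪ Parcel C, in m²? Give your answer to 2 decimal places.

By inclusion–exclusion:
Individual areas: |Parcel A| = 8.5, |Parcel B| = 18, |Parcel C| = 38.
|Parcel A∩Parcel B| = 0.
|Parcel A∩Parcel C| = 0.1989.
|Parcel B∩Parcel C| = 0.
|Parcel A∩Parcel B∩Parcel C| = 0.
|Parcel A ∪ Parcel B ∪ Parcel C| = 64.5 − 0.1989 + 0 = 64.30.

64.30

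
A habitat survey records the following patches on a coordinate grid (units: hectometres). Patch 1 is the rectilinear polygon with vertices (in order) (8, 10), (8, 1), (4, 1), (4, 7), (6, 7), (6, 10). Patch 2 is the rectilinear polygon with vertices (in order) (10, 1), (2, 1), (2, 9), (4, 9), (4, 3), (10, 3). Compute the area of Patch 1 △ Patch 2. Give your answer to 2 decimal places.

42.00

|Patch 1| = 30, |Patch 2| = 28, |Patch 1∩Patch 2| = 8.
|Patch 1 △ Patch 2| = |Patch 1| + |Patch 2| − 2·|Patch 1∩Patch 2| = 30 + 28 − 16 = 42.00.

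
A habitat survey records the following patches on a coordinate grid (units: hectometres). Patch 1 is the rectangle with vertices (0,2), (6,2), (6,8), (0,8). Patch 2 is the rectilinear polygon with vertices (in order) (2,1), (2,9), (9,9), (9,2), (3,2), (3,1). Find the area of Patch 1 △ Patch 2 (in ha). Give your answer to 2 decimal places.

38.00

|Patch 1| = 36, |Patch 2| = 50, |Patch 1∩Patch 2| = 24.
|Patch 1 △ Patch 2| = |Patch 1| + |Patch 2| − 2·|Patch 1∩Patch 2| = 36 + 50 − 48 = 38.00.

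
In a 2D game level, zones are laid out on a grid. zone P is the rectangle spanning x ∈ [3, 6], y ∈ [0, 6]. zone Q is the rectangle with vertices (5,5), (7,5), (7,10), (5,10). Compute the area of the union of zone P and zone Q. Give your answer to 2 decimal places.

By inclusion–exclusion:
Individual areas: |zone P| = 18, |zone Q| = 10.
|zone P∩zone Q|: x∈[5,6], y∈[5,6] → 1·1 = 1.
|zone P ∪ zone Q| = 28 − 1 = 27.00.

27.00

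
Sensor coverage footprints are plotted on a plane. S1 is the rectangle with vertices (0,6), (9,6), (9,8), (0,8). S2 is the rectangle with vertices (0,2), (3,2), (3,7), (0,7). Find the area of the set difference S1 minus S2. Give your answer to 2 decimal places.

|S1∩S2|: x∈[0,3], y∈[6,7] → 3·1 = 3.
|S1| = 18.
|S1 ∖ S2| = |S1| − |S1∩S2| = 18 − 3 = 15.00.

15.00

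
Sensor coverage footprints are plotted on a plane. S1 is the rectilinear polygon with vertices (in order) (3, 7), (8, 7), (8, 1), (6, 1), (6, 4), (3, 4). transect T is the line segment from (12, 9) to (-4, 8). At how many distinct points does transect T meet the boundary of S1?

0

The segment lies entirely outside S1 and never meets its boundary.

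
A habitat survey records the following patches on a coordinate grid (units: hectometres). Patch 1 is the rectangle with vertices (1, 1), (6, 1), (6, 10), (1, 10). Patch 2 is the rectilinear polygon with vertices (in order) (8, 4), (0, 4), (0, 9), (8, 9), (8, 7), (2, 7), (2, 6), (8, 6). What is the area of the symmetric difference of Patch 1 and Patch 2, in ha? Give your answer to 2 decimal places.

|Patch 1| = 45, |Patch 2| = 34, |Patch 1∩Patch 2| = 21.
|Patch 1 △ Patch 2| = |Patch 1| + |Patch 2| − 2·|Patch 1∩Patch 2| = 45 + 34 − 42 = 37.00.

37.00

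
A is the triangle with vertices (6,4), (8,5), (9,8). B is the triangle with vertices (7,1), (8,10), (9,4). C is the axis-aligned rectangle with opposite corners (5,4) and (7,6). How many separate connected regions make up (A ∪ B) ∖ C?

1

(A ∪ B) ∖ C is a single connected region.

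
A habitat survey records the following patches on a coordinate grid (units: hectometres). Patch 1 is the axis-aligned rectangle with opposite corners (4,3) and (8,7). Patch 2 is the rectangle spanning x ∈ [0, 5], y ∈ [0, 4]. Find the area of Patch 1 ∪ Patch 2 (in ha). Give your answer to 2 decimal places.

By inclusion–exclusion:
Individual areas: |Patch 1| = 16, |Patch 2| = 20.
|Patch 1∩Patch 2|: x∈[4,5], y∈[3,4] → 1·1 = 1.
|Patch 1 ∪ Patch 2| = 36 − 1 = 35.00.

35.00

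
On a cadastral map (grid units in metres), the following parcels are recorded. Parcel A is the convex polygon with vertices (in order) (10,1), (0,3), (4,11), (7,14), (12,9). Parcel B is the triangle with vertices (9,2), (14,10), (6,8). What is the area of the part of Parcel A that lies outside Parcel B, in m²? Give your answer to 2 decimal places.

|Parcel A| = 93, |Parcel A∩Parcel B| = 23.1917.
|Parcel A ∖ Parcel B| = |Parcel A| − |Parcel A∩Parcel B| = 93 − 23.1917 = 69.81.

69.81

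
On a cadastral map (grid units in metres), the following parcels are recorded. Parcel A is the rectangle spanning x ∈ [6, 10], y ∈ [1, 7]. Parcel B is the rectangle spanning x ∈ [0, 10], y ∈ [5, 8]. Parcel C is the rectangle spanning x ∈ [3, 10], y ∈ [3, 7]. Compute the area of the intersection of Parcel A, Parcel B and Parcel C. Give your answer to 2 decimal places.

8.00

The intersection is the polygon with vertices (6,5), (6,7), (10,7), (10,5).
By the shoelace formula its area is 8.00.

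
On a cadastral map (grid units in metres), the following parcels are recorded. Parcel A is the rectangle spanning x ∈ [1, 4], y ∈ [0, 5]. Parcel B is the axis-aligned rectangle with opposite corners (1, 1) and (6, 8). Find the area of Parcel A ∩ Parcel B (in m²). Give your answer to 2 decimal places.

|Parcel A∩Parcel B|: x∈[1,4], y∈[1,5] → 3·4 = 12.

12.00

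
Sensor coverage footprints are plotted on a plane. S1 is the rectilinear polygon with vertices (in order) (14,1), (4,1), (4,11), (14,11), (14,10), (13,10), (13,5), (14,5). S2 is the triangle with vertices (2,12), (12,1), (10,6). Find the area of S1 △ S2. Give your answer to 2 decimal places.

|S1| = 95, |S2| = 14, |S1∩S2| = 13.3.
|S1 △ S2| = |S1| + |S2| − 2·|S1∩S2| = 95 + 14 − 26.6 = 82.40.

82.40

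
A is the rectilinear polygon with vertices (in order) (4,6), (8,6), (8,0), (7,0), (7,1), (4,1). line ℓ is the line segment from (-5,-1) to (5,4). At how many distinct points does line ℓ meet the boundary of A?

The segment meets the boundary at (4,3.5).

1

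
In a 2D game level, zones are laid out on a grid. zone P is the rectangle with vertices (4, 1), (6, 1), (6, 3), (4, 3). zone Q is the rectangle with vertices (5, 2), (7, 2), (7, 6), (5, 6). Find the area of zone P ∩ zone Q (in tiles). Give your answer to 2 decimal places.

1.00

|zone P∩zone Q|: x∈[5,6], y∈[2,3] → 1·1 = 1.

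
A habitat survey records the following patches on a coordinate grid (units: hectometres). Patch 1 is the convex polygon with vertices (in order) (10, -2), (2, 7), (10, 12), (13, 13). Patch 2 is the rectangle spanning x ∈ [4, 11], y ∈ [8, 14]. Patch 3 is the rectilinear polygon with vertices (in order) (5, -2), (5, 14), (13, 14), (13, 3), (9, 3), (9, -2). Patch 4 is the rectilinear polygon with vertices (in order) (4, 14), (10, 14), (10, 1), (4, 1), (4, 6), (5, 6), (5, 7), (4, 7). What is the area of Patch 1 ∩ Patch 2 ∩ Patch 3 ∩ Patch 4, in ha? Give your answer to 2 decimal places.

12.19

The intersection is the polygon with vertices (5,8), (5,8.875), (10,12), (10,8).
By the shoelace formula its area is 12.19.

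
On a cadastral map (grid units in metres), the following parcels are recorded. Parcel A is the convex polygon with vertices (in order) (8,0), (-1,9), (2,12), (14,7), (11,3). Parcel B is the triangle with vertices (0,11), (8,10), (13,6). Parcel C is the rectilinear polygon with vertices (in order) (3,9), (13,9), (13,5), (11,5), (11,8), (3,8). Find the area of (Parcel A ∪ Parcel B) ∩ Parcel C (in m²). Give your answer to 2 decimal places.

|Parcel A ∪ Parcel B| = 86.338.
|(Parcel A ∪ Parcel B) ∩ Parcel C| = 12.83.

12.83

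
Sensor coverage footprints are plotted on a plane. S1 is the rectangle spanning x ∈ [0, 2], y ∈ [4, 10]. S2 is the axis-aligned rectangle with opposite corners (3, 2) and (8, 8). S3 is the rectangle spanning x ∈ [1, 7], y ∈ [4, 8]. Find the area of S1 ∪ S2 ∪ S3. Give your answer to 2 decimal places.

By inclusion–exclusion:
Individual areas: |S1| = 12, |S2| = 30, |S3| = 24.
|S1∩S2| = 0 (no overlap).
|S1∩S3|: x∈[1,2], y∈[4,8] → 1·4 = 4.
|S2∩S3|: x∈[3,7], y∈[4,8] → 4·4 = 16.
|S1∩S2∩S3| = 0.
|S1 ∪ S2 ∪ S3| = 66 − 20 + 0 = 46.00.

46.00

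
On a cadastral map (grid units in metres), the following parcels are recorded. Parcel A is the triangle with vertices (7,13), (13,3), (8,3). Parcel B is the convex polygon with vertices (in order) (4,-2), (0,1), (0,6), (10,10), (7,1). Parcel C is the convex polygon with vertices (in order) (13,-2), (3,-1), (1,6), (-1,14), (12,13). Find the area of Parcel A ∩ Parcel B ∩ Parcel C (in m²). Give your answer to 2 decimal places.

The intersection is the polygon with vertices (7.923,3.769), (7.404,8.961), (9.032,9.613), (9.571,8.714).
By the shoelace formula its area is 6.47.

6.47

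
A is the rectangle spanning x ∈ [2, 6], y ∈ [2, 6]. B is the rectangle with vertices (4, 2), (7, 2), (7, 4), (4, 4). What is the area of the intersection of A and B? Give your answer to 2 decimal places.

4.00

|A∩B|: x∈[4,6], y∈[2,4] → 2·2 = 4.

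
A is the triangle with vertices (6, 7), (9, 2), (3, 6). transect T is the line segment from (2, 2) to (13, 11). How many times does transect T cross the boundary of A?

2

The segment meets the boundary at (6.695,5.841), (5.143,4.571).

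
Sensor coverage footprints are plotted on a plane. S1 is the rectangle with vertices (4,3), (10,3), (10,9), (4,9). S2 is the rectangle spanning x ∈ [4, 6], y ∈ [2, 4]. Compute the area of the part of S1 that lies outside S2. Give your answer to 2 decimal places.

|S1∩S2|: x∈[4,6], y∈[3,4] → 2·1 = 2.
|S1| = 36.
|S1 ∖ S2| = |S1| − |S1∩S2| = 36 − 2 = 34.00.

34.00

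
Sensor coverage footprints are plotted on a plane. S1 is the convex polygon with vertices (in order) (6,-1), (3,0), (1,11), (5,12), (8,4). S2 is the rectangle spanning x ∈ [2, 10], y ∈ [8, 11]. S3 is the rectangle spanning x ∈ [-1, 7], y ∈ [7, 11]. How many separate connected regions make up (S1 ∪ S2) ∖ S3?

3

(S1 ∪ S2) ∖ S3 splits into 3 disjoint pieces (area 36.267, area 2.1875, area 9).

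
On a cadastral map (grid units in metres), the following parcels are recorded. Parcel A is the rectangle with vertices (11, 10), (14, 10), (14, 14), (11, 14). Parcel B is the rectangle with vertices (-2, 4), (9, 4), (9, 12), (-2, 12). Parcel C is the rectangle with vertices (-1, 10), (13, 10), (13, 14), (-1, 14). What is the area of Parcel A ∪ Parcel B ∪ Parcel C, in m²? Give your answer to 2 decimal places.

By inclusion–exclusion:
Individual areas: |Parcel A| = 12, |Parcel B| = 88, |Parcel C| = 56.
|Parcel A∩Parcel B| = 0 (no overlap).
|Parcel A∩Parcel C|: x∈[11,13], y∈[10,14] → 2·4 = 8.
|Parcel B∩Parcel C|: x∈[-1,9], y∈[10,12] → 10·2 = 20.
|Parcel A∩Parcel B∩Parcel C| = 0.
|Parcel A ∪ Parcel B ∪ Parcel C| = 156 − 28 + 0 = 128.00.

128.00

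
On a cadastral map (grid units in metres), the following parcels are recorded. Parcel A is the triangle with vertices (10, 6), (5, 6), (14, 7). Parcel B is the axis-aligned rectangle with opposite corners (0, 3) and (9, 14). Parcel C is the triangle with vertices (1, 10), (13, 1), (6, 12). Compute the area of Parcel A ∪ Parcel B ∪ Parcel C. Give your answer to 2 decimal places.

106.87

By inclusion–exclusion:
Individual areas: |Parcel A| = 2.5, |Parcel B| = 99, |Parcel C| = 34.5.
|Parcel A∩Parcel B| = 0.8889.
|Parcel A∩Parcel C| = 1.1185.
|Parcel B∩Parcel C| = 27.9286.
|Parcel A∩Parcel B∩Parcel C| = 0.8029.
|Parcel A ∪ Parcel B ∪ Parcel C| = 136 − 29.936 + 0.8029 = 106.87.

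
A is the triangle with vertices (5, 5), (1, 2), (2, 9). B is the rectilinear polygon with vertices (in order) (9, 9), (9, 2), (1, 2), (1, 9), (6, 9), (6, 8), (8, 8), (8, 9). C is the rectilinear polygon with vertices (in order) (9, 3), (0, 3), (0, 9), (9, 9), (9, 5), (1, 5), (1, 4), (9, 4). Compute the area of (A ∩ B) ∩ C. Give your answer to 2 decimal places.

8.93

|A ∩ B| = 12.5.
|(A ∩ B) ∩ C| = 8.93.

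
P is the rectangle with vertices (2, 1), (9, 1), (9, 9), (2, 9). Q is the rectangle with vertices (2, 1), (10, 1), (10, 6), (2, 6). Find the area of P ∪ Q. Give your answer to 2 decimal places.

61.00

By inclusion–exclusion:
Individual areas: |P| = 56, |Q| = 40.
|P∩Q|: x∈[2,9], y∈[1,6] → 7·5 = 35.
|P ∪ Q| = 96 − 35 = 61.00.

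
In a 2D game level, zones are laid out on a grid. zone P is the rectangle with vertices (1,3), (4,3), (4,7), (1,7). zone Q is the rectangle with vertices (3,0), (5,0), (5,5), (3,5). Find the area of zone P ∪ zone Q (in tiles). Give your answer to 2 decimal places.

20.00

By inclusion–exclusion:
Individual areas: |zone P| = 12, |zone Q| = 10.
|zone P∩zone Q|: x∈[3,4], y∈[3,5] → 1·2 = 2.
|zone P ∪ zone Q| = 22 − 2 = 20.00.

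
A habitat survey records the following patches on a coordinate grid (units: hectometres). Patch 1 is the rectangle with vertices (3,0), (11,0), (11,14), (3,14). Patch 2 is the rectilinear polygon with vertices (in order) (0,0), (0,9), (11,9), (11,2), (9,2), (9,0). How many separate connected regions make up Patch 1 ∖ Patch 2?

Patch 1 ∖ Patch 2 splits into 2 disjoint pieces (area 4, area 40).

2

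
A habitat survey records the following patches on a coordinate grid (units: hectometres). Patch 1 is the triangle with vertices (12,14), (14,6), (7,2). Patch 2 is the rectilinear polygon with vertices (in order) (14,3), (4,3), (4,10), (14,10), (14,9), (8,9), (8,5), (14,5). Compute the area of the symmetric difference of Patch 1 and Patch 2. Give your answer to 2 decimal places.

61.33

|Patch 1| = 32, |Patch 2| = 46, |Patch 1∩Patch 2| = 8.3333.
|Patch 1 △ Patch 2| = |Patch 1| + |Patch 2| − 2·|Patch 1∩Patch 2| = 32 + 46 − 16.6667 = 61.33.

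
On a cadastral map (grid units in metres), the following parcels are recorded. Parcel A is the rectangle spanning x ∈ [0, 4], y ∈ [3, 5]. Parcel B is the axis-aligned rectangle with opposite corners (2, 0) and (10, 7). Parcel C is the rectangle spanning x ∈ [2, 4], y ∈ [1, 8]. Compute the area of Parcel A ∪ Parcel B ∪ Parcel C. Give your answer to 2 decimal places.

By inclusion–exclusion:
Individual areas: |Parcel A| = 8, |Parcel B| = 56, |Parcel C| = 14.
|Parcel A∩Parcel B|: x∈[2,4], y∈[3,5] → 2·2 = 4.
|Parcel A∩Parcel C|: x∈[2,4], y∈[3,5] → 2·2 = 4.
|Parcel B∩Parcel C|: x∈[2,4], y∈[1,7] → 2·6 = 12.
|Parcel A∩Parcel B∩Parcel C| = 4.
|Parcel A ∪ Parcel B ∪ Parcel C| = 78 − 20 + 4 = 62.00.

62.00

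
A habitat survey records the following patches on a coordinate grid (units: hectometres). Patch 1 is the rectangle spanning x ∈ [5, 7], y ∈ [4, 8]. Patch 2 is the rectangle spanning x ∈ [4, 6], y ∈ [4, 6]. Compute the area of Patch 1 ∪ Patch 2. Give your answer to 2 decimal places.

By inclusion–exclusion:
Individual areas: |Patch 1| = 8, |Patch 2| = 4.
|Patch 1∩Patch 2|: x∈[5,6], y∈[4,6] → 1·2 = 2.
|Patch 1 ∪ Patch 2| = 12 − 2 = 10.00.

10.00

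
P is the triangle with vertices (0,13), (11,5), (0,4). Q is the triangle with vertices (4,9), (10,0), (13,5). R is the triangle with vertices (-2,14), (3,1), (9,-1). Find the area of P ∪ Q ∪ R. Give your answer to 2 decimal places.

86.91

By inclusion–exclusion:
Individual areas: |P| = 49.5, |Q| = 28.5, |R| = 34.
|P∩Q| = 11.1857.
|P∩R| = 13.9007.
|Q∩R| = 0.
|P∩Q∩R| = 0.
|P ∪ Q ∪ R| = 112 − 25.0865 + 0 = 86.91.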